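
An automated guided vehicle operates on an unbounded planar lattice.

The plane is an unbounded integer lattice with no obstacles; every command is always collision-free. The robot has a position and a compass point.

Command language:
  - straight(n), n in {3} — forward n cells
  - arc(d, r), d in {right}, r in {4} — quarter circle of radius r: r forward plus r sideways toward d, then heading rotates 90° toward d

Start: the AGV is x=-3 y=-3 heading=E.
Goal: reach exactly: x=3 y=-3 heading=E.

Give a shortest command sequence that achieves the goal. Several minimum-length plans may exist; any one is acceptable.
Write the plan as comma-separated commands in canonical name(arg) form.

straight(3), straight(3)

t0: x=-3 y=-3 heading=E
1. straight(3) → x=0 y=-3 heading=E
2. straight(3) → x=3 y=-3 heading=E
nothing shorter than 2 reaches the goal.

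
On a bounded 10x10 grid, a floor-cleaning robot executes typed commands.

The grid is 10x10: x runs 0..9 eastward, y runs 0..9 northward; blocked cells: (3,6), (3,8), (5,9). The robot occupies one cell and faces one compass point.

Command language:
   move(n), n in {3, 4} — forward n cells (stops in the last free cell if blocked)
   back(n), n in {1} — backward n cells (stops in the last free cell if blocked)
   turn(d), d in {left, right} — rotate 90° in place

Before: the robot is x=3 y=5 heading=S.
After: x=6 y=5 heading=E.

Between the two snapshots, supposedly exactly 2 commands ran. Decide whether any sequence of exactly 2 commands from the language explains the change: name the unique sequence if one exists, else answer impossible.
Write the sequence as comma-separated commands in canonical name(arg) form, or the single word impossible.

key: position moved to (6,5) AND the heading swung to E — translation plus rotation needed
from: x=3 y=5 heading=S
[1] after turn(left): x=3 y=5 heading=E
[2] after move(3): x=6 y=5 heading=E
no other 2-command option fits: unique.

turn(left), move(3)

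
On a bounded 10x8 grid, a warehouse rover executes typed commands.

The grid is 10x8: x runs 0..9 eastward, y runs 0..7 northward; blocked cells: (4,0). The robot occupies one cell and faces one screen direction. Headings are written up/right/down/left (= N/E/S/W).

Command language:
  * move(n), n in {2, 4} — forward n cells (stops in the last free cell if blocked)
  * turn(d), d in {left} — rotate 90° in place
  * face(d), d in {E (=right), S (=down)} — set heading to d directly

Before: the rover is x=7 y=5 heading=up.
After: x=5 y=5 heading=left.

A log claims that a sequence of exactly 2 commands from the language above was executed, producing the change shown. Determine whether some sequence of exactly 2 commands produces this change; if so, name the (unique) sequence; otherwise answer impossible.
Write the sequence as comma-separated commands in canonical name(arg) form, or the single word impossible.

key: order matters: swapping turn(left) and move(2) lands elsewhere
begin: x=7 y=5 heading=up
1. turn(left) → x=7 y=5 heading=left
2. move(2) → x=5 y=5 heading=left
no rival 2-sequence matches.

turn(left), move(2)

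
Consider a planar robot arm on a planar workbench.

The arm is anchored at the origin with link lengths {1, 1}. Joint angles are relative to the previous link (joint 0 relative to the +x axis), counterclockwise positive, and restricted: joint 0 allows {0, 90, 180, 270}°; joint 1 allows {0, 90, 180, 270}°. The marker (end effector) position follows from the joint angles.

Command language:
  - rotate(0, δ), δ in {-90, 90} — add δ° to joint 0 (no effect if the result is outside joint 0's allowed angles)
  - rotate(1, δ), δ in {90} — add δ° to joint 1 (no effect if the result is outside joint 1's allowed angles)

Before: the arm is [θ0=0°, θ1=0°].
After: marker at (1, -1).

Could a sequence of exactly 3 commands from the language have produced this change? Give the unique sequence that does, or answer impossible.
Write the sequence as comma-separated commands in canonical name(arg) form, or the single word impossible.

start: [θ0=0°, θ1=0°]
t=1 rotate(1, 90) ⇒ [θ0=0°, θ1=90°]
t=2 rotate(1, 90) ⇒ [θ0=0°, θ1=180°]
t=3 rotate(1, 90) ⇒ [θ0=0°, θ1=270°]
no other 3-command option fits: unique.

rotate(1, 90), rotate(1, 90), rotate(1, 90)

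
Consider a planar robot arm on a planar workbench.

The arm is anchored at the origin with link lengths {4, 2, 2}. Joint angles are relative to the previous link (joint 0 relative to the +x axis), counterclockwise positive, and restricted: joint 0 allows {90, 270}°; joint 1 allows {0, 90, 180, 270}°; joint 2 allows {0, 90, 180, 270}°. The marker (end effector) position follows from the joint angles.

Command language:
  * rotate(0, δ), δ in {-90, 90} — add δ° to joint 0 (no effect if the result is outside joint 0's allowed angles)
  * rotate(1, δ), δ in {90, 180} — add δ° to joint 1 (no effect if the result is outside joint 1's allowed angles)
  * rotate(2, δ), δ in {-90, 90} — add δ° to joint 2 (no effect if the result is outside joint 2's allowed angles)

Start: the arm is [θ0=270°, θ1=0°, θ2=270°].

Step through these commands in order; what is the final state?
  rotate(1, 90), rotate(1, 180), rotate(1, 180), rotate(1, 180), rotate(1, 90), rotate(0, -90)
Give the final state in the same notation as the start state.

[θ0=270°, θ1=0°, θ2=270°]

initial: [θ0=270°, θ1=0°, θ2=270°]
[1] after rotate(1, 90): [θ0=270°, θ1=90°, θ2=270°]
[2] after rotate(1, 180): [θ0=270°, θ1=270°, θ2=270°]
[3] after rotate(1, 180): [θ0=270°, θ1=90°, θ2=270°]
[4] after rotate(1, 180): [θ0=270°, θ1=270°, θ2=270°]
[5] after rotate(1, 90): [θ0=270°, θ1=0°, θ2=270°]
[6] after rotate(0, -90): [θ0=270°, θ1=0°, θ2=270°]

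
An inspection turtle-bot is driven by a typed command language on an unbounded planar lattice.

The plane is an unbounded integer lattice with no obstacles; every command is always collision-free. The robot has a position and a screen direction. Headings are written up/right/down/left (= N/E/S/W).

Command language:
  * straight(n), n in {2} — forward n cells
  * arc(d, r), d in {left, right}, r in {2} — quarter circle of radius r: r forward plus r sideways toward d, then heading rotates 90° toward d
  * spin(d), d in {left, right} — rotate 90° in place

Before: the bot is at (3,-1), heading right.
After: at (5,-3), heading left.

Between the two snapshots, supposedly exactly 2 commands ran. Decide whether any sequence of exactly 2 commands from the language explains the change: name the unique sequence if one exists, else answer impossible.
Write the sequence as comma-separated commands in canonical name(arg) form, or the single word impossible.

arc(right, 2), spin(right)

key: running spin(right) before arc(right, 2) would end elsewhere — order is forced
initial: at (3,-1), heading right
t=1 arc(right, 2) ⇒ at (5,-3), heading down
t=2 spin(right) ⇒ at (5,-3), heading left
all 25 alternatives checked — unique.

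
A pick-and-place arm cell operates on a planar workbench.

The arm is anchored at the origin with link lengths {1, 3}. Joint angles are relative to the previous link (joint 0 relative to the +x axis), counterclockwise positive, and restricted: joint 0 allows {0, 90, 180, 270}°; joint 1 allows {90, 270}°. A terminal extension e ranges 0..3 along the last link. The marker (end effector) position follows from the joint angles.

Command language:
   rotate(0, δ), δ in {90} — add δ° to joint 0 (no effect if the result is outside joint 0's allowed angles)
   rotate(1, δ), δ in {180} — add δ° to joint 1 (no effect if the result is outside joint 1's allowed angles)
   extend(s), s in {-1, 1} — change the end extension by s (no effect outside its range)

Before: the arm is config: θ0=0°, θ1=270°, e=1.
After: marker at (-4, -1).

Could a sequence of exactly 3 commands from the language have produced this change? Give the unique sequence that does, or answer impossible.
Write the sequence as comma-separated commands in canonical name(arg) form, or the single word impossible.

rotate(0, 90), rotate(0, 90), rotate(0, 90)

from: config: θ0=0°, θ1=270°, e=1
1. rotate(0, 90) → config: θ0=90°, θ1=270°, e=1
2. rotate(0, 90) → config: θ0=180°, θ1=270°, e=1
3. rotate(0, 90) → config: θ0=270°, θ1=270°, e=1
uniquely the one of 64 3-step routes that fits.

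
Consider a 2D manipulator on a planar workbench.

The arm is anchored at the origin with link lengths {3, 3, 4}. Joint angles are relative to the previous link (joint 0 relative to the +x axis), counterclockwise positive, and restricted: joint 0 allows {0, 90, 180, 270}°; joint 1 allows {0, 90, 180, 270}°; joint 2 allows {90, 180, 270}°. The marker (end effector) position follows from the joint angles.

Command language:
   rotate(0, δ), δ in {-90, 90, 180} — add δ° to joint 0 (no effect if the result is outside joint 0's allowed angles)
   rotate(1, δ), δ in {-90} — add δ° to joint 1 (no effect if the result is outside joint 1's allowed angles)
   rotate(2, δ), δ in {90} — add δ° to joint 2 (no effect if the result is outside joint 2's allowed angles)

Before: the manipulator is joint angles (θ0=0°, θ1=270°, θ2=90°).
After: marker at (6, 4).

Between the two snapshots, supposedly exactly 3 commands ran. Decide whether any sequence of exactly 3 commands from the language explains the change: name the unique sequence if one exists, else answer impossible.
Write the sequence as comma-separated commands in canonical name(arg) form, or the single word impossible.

rotate(1, -90), rotate(1, -90), rotate(1, -90)

initial: joint angles (θ0=0°, θ1=270°, θ2=90°)
[1] after rotate(1, -90): joint angles (θ0=0°, θ1=180°, θ2=90°)
[2] after rotate(1, -90): joint angles (θ0=0°, θ1=90°, θ2=90°)
[3] after rotate(1, -90): joint angles (θ0=0°, θ1=0°, θ2=90°)
no other 3-command option fits: unique.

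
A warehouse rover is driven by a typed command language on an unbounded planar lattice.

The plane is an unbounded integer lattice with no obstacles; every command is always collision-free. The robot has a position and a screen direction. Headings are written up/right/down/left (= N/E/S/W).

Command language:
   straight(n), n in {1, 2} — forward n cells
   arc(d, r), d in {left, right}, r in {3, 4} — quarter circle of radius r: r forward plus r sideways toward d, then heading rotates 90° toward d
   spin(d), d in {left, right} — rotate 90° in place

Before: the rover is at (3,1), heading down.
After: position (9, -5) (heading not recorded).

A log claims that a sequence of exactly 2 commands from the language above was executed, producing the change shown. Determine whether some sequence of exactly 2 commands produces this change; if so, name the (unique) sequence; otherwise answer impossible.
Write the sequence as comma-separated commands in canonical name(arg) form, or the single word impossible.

key: order matters: swapping arc(left, 3) and arc(right, 3) lands elsewhere
from: at (3,1), heading down
1. arc(left, 3) → at (6,-2), heading right
2. arc(right, 3) → at (9,-5), heading down
all 64 alternatives checked — unique.

arc(left, 3), arc(right, 3)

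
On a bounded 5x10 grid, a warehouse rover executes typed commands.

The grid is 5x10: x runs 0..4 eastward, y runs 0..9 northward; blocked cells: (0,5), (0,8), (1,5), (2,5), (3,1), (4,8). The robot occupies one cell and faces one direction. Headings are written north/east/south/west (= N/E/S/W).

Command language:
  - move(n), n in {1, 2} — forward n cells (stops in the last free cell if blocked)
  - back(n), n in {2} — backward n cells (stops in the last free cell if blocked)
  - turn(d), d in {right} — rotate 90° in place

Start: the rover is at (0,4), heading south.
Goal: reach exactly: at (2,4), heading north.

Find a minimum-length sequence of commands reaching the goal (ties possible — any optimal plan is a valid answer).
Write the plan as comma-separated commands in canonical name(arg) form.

begin: at (0,4), heading south
step 1 (turn(right)): at (0,4), heading west
step 2 (back(2)): at (2,4), heading west
step 3 (turn(right)): at (2,4), heading north
nothing shorter than 3 reaches the goal.

turn(right), back(2), turn(right)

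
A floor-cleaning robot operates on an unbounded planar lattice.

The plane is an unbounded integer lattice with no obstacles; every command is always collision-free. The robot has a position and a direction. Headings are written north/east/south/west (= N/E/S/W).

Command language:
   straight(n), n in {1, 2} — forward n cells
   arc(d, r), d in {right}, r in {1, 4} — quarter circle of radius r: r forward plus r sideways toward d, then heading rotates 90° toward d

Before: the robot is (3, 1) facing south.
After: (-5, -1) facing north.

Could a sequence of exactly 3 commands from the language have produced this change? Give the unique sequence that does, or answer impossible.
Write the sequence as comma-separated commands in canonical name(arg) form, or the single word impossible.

key: position moved to (-5,-1) AND the heading swung to N — translation plus rotation needed
initial: (3, 1) facing south
step 1 (straight(2)): (3, -1) facing south
step 2 (arc(right, 4)): (-1, -5) facing west
step 3 (arc(right, 4)): (-5, -1) facing north
no other 3-command option fits: unique.

straight(2), arc(right, 4), arc(right, 4)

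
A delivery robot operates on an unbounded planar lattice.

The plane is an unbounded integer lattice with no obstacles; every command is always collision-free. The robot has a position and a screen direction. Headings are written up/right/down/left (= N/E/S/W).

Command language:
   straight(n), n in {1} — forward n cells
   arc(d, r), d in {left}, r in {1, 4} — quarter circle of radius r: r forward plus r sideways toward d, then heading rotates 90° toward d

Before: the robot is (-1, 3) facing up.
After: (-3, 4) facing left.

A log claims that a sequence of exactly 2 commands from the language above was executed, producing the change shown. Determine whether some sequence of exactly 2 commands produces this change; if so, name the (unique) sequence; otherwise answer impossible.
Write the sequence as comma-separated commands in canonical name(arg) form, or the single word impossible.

key: order matters: swapping arc(left, 1) and straight(1) lands elsewhere
begin: (-1, 3) facing up
1. arc(left, 1) → (-2, 4) facing left
2. straight(1) → (-3, 4) facing left
no rival 2-sequence matches.

arc(left, 1), straight(1)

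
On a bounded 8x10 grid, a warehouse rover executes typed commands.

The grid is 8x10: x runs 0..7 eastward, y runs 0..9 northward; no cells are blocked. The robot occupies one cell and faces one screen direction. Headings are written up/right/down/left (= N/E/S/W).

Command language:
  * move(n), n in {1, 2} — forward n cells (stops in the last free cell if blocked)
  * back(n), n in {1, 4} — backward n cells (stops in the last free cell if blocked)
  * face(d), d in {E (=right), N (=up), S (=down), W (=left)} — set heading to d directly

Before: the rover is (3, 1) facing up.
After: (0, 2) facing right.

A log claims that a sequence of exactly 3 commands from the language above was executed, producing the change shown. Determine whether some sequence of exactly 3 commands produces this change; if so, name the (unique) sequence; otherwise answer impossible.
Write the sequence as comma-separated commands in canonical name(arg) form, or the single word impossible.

move(1), face(E), back(4)

key: running back(4) before move(1) would end elsewhere — order is forced
start: (3, 1) facing up
1. move(1) → (3, 2) facing up
2. face(E) → (3, 2) facing right
3. back(4) → (0, 2) facing right
no rival 3-sequence matches.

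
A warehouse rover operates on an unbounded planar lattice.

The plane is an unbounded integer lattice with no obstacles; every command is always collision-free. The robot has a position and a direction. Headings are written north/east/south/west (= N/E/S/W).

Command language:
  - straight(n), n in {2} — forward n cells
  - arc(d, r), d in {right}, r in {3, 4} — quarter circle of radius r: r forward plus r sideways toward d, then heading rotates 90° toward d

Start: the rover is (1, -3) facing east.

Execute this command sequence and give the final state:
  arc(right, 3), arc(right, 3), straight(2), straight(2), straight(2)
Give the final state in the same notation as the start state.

begin: (1, -3) facing east
1. arc(right, 3) → (4, -6) facing south
2. arc(right, 3) → (1, -9) facing west
3. straight(2) → (-1, -9) facing west
4. straight(2) → (-3, -9) facing west
5. straight(2) → (-5, -9) facing west

(-5, -9) facing west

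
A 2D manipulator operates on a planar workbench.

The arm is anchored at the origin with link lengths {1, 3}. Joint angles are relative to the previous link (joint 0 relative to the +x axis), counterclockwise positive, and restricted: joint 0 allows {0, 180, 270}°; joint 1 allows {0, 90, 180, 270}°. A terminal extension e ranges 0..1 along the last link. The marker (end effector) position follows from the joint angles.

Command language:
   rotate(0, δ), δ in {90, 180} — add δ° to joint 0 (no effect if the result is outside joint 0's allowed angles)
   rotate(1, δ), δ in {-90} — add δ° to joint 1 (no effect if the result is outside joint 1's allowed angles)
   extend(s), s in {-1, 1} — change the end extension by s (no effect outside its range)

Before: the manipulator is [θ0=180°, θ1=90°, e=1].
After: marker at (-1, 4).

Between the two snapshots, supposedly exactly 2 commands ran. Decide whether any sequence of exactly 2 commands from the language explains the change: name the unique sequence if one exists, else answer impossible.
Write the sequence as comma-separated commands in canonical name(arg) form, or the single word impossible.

rotate(1, -90), rotate(1, -90)

t0: [θ0=180°, θ1=90°, e=1]
t=1 rotate(1, -90) ⇒ [θ0=180°, θ1=0°, e=1]
t=2 rotate(1, -90) ⇒ [θ0=180°, θ1=270°, e=1]
uniquely the one of 25 2-step routes that fits.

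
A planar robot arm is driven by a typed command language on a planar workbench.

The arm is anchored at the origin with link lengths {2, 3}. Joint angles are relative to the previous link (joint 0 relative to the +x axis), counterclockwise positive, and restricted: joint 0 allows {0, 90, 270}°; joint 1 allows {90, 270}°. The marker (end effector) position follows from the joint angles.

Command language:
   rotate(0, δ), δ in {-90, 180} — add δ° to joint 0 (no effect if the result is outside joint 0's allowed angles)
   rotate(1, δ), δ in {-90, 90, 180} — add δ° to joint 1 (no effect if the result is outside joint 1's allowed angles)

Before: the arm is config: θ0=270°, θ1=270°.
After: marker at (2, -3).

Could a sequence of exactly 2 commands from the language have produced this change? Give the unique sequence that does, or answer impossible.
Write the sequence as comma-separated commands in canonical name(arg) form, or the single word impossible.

rotate(0, 180), rotate(0, -90)

key: running rotate(0, -90) before rotate(0, 180) would end elsewhere — order is forced
initial: config: θ0=270°, θ1=270°
[1] after rotate(0, 180): config: θ0=90°, θ1=270°
[2] after rotate(0, -90): config: θ0=0°, θ1=270°
no other 2-command option fits: unique.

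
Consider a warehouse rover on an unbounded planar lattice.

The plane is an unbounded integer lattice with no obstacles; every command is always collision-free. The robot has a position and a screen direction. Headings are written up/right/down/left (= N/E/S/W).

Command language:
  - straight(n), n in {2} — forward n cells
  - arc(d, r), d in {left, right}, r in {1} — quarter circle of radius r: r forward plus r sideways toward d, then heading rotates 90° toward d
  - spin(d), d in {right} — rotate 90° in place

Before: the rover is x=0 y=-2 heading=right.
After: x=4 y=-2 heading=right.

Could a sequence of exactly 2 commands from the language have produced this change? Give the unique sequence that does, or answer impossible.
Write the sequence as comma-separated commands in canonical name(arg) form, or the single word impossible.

key: still facing E at the end — nothing in the sequence rotates
t0: x=0 y=-2 heading=right
step 1 (straight(2)): x=2 y=-2 heading=right
step 2 (straight(2)): x=4 y=-2 heading=right
no other 2-command option fits: unique.

straight(2), straight(2)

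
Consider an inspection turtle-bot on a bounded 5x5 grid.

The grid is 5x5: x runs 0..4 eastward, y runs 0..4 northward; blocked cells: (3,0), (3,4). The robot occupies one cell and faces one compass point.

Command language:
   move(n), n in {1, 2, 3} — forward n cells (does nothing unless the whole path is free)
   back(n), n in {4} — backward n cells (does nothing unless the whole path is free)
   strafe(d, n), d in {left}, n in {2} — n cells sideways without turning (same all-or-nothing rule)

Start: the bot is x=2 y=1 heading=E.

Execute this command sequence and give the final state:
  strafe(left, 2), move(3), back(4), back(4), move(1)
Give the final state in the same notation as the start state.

x=3 y=3 heading=E

from: x=2 y=1 heading=E
t=1 strafe(left, 2) ⇒ x=2 y=3 heading=E
t=2 move(3) ⇒ x=2 y=3 heading=E
t=3 back(4) ⇒ x=2 y=3 heading=E
t=4 back(4) ⇒ x=2 y=3 heading=E
t=5 move(1) ⇒ x=3 y=3 heading=E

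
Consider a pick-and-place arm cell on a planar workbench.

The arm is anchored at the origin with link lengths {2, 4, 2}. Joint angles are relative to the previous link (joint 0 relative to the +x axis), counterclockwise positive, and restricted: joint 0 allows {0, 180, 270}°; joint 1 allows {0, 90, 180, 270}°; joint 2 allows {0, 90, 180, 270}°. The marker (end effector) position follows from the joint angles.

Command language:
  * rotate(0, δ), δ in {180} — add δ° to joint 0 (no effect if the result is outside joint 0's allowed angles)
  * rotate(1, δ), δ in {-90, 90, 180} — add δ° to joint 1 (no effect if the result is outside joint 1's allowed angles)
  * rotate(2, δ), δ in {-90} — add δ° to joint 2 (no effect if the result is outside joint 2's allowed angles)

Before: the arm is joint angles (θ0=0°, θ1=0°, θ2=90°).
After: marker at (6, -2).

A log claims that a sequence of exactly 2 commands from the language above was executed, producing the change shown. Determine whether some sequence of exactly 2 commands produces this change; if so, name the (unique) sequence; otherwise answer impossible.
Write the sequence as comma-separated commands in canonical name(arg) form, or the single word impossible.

from: joint angles (θ0=0°, θ1=0°, θ2=90°)
1. rotate(2, -90) → joint angles (θ0=0°, θ1=0°, θ2=0°)
2. rotate(2, -90) → joint angles (θ0=0°, θ1=0°, θ2=270°)
uniquely the one of 25 2-step routes that fits.

rotate(2, -90), rotate(2, -90)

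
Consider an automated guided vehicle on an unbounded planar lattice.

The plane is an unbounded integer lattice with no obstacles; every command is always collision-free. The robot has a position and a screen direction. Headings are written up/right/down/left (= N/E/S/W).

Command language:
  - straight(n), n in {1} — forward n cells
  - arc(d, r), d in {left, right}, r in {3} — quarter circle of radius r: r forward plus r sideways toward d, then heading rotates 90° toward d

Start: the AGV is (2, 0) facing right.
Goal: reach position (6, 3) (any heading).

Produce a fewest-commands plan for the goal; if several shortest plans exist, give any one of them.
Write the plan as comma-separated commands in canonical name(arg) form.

start: (2, 0) facing right
t=1 straight(1) ⇒ (3, 0) facing right
t=2 arc(left, 3) ⇒ (6, 3) facing up
shorter routes all fall short; 2 is best.

straight(1), arc(left, 3)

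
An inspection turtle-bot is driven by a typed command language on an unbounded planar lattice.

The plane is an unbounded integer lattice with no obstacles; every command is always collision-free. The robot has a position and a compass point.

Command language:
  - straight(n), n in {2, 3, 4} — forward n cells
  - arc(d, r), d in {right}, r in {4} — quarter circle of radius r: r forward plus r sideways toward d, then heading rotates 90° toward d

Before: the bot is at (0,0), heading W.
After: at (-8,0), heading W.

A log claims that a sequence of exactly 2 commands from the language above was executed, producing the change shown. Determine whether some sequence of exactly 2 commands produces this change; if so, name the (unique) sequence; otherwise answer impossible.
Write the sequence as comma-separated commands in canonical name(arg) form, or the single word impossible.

straight(4), straight(4)

key: still facing W at the end — nothing in the sequence rotates
t0: at (0,0), heading W
1. straight(4) → at (-4,0), heading W
2. straight(4) → at (-8,0), heading W
all 16 alternatives checked — unique.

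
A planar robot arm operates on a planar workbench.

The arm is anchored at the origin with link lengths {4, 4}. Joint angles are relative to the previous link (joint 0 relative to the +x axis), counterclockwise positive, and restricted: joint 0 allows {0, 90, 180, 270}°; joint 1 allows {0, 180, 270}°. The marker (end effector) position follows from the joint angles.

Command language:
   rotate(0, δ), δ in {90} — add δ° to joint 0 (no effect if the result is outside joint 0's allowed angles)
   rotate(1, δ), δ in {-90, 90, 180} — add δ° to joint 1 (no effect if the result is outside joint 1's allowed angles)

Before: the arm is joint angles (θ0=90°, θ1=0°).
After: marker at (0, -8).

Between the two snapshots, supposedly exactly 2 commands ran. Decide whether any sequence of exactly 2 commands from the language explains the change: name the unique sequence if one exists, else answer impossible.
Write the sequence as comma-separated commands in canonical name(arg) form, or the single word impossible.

rotate(0, 90), rotate(0, 90)

from: joint angles (θ0=90°, θ1=0°)
[1] after rotate(0, 90): joint angles (θ0=180°, θ1=0°)
[2] after rotate(0, 90): joint angles (θ0=270°, θ1=0°)
no other 2-command option fits: unique.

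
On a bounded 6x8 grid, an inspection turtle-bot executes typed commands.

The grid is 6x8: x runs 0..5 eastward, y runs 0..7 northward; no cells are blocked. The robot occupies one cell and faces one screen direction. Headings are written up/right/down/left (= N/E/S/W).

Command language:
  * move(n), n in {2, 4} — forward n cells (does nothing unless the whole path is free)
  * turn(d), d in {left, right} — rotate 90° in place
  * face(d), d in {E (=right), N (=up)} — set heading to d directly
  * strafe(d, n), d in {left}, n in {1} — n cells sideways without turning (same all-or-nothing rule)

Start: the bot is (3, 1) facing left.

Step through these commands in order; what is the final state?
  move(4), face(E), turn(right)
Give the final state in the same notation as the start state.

(3, 1) facing down

start: (3, 1) facing left
step 1 (move(4)): (3, 1) facing left
step 2 (face(E)): (3, 1) facing right
step 3 (turn(right)): (3, 1) facing down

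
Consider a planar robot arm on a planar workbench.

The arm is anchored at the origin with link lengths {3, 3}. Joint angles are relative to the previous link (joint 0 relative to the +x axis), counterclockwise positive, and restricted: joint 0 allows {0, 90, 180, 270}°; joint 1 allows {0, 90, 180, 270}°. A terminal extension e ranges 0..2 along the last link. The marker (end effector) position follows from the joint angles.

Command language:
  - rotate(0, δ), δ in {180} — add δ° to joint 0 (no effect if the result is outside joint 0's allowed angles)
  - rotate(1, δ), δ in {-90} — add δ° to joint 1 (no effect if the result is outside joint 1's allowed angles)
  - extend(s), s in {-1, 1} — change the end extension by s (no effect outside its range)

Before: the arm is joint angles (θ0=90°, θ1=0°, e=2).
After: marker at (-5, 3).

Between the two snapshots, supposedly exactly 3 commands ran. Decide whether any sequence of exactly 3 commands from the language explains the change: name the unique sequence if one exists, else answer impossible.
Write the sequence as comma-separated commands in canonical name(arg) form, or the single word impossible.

from: joint angles (θ0=90°, θ1=0°, e=2)
1. rotate(1, -90) → joint angles (θ0=90°, θ1=270°, e=2)
2. rotate(1, -90) → joint angles (θ0=90°, θ1=180°, e=2)
3. rotate(1, -90) → joint angles (θ0=90°, θ1=90°, e=2)
no other 3-command option fits: unique.

rotate(1, -90), rotate(1, -90), rotate(1, -90)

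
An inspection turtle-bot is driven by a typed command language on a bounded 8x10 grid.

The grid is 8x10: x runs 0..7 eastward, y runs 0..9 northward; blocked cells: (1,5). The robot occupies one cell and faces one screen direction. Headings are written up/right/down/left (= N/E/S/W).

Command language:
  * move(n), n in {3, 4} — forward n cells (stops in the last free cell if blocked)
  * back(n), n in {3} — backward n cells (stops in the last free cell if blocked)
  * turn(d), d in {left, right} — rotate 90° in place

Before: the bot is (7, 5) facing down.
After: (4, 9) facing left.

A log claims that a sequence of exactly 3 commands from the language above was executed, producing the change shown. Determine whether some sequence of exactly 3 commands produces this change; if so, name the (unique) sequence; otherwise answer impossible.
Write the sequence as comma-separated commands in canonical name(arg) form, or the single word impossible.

every 3-command combo misses the target.

impossible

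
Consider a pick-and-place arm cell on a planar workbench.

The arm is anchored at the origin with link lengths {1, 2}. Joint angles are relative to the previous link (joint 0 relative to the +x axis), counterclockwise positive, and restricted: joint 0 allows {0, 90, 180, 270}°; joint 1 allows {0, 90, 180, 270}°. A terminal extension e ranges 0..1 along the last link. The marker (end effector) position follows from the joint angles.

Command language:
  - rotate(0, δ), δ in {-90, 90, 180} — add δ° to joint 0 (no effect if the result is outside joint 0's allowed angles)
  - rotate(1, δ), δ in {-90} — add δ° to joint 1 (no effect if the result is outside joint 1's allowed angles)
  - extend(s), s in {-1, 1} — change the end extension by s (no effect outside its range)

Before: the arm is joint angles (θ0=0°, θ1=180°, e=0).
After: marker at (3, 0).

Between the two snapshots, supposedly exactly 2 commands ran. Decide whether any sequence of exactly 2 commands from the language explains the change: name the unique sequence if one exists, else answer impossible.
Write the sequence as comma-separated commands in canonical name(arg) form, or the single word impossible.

rotate(1, -90), rotate(1, -90)

from: joint angles (θ0=0°, θ1=180°, e=0)
1. rotate(1, -90) → joint angles (θ0=0°, θ1=90°, e=0)
2. rotate(1, -90) → joint angles (θ0=0°, θ1=0°, e=0)
all 36 alternatives checked — unique.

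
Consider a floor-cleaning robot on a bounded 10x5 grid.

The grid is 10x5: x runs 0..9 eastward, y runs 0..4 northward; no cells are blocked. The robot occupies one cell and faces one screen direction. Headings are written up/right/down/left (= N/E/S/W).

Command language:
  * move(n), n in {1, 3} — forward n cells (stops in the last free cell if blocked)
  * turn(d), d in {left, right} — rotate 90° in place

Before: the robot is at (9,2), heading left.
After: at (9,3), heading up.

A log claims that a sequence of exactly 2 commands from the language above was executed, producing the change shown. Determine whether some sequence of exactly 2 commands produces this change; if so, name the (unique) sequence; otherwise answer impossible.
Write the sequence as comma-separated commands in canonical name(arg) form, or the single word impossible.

turn(right), move(1)

key: running move(1) before turn(right) would end elsewhere — order is forced
begin: at (9,2), heading left
[1] after turn(right): at (9,2), heading up
[2] after move(1): at (9,3), heading up
uniquely the one of 16 2-step routes that fits.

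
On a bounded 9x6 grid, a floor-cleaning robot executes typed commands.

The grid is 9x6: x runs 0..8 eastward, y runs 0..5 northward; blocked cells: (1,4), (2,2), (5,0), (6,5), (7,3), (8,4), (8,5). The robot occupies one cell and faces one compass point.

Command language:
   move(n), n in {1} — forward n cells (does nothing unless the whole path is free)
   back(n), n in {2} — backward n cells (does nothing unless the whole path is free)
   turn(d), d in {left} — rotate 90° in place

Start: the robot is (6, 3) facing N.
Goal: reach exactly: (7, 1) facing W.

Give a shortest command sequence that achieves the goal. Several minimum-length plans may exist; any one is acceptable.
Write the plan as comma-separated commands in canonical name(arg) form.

back(2), turn(left), back(2), move(1)

initial: (6, 3) facing N
1. back(2) → (6, 1) facing N
2. turn(left) → (6, 1) facing W
3. back(2) → (8, 1) facing W
4. move(1) → (7, 1) facing W
nothing shorter than 4 reaches the goal.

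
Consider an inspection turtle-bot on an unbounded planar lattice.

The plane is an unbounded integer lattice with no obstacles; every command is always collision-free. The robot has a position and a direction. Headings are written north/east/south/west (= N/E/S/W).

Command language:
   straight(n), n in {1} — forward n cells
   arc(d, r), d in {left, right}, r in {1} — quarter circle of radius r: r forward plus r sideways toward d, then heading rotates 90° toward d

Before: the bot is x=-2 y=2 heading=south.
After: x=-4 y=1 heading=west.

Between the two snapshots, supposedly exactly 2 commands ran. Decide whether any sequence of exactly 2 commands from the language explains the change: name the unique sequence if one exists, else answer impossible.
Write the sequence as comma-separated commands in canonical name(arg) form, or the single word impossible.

key: order matters: swapping arc(right, 1) and straight(1) lands elsewhere
t0: x=-2 y=2 heading=south
[1] after arc(right, 1): x=-3 y=1 heading=west
[2] after straight(1): x=-4 y=1 heading=west
no other 2-command option fits: unique.

arc(right, 1), straight(1)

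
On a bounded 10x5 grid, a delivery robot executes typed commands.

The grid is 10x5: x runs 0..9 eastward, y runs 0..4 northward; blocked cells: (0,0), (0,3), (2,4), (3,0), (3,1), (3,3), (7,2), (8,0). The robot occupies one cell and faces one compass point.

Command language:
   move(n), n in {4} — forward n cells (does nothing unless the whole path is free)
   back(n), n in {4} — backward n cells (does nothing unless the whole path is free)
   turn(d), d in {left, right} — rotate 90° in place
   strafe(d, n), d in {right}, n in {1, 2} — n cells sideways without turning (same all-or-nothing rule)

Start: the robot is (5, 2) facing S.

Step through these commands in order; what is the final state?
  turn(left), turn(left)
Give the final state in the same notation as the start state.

initial: (5, 2) facing S
t=1 turn(left) ⇒ (5, 2) facing E
t=2 turn(left) ⇒ (5, 2) facing N

(5, 2) facing N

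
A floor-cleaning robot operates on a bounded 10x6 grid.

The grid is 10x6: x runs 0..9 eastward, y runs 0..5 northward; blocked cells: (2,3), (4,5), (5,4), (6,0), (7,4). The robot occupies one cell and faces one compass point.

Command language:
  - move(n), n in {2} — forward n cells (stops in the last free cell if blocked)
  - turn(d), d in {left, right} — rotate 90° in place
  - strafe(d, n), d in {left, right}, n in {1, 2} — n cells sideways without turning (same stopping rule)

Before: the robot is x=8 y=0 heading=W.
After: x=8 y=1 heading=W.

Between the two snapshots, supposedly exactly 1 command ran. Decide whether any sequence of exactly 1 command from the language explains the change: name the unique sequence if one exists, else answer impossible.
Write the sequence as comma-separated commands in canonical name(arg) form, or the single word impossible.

strafe(right, 1)

key: still facing W — the one step turns nothing
initial: x=8 y=0 heading=W
[1] after strafe(right, 1): x=8 y=1 heading=W
no rival 1-sequence matches.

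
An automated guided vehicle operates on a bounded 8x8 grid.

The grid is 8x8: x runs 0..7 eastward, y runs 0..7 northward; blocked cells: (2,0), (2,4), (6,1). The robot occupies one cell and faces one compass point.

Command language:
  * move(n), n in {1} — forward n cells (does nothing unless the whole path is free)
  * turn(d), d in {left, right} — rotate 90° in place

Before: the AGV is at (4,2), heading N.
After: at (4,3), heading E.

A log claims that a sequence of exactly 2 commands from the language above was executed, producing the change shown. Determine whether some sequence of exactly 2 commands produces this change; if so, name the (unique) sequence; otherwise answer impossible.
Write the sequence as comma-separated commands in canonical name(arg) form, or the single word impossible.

key: running turn(right) before move(1) would end elsewhere — order is forced
initial: at (4,2), heading N
step 1 (move(1)): at (4,3), heading N
step 2 (turn(right)): at (4,3), heading E
no rival 2-sequence matches.

move(1), turn(right)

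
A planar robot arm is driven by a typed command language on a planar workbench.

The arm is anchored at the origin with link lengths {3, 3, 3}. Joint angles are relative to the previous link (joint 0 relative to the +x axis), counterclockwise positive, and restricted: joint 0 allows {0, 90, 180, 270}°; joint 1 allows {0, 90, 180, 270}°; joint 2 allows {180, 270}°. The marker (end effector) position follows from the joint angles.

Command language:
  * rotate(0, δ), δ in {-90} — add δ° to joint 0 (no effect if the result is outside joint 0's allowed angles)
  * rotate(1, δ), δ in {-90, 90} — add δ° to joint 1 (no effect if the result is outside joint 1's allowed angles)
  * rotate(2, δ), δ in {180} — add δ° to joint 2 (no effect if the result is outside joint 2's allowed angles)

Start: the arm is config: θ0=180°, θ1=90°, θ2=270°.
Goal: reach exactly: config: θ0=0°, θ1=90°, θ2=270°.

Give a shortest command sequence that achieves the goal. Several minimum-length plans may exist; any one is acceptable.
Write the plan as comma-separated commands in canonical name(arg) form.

rotate(0, -90), rotate(0, -90)

start: config: θ0=180°, θ1=90°, θ2=270°
1. rotate(0, -90) → config: θ0=90°, θ1=90°, θ2=270°
2. rotate(0, -90) → config: θ0=0°, θ1=90°, θ2=270°
nothing shorter than 2 reaches the goal.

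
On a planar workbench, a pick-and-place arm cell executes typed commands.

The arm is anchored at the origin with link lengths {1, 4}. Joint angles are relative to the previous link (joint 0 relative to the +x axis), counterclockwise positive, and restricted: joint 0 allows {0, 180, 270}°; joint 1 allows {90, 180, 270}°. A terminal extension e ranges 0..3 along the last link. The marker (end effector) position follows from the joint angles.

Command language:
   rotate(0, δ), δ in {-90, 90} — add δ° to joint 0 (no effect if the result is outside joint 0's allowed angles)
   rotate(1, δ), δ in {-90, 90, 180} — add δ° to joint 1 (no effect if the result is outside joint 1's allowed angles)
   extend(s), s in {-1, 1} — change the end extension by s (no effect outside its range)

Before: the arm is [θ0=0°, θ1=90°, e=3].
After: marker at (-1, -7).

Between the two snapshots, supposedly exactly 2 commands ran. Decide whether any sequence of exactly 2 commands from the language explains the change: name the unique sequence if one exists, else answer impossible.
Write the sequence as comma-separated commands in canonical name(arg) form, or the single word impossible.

rotate(0, -90), rotate(0, -90)

initial: [θ0=0°, θ1=90°, e=3]
[1] after rotate(0, -90): [θ0=270°, θ1=90°, e=3]
[2] after rotate(0, -90): [θ0=180°, θ1=90°, e=3]
uniquely the one of 49 2-step routes that fits.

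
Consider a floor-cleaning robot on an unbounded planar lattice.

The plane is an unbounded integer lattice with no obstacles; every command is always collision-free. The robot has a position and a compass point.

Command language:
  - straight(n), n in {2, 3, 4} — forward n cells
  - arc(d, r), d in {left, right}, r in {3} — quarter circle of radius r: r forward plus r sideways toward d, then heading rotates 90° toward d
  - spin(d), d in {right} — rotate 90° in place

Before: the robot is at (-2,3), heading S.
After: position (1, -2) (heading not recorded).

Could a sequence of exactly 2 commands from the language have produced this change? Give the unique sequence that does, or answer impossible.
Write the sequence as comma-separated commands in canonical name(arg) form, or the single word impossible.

key: running arc(left, 3) before straight(2) would end elsewhere — order is forced
start: at (-2,3), heading S
step 1 (straight(2)): at (-2,1), heading S
step 2 (arc(left, 3)): at (1,-2), heading E
uniquely the one of 36 2-step routes that fits.

straight(2), arc(left, 3)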